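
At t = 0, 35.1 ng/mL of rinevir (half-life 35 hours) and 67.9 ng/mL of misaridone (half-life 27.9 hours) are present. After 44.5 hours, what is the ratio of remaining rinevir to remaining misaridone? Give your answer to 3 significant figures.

0.647

rinevir: 35.1 × (1/2)^(44.5/35) = 35.1 × (1/2)^1.2714 ≈ 14.54 ng/mL.
misaridone: 67.9 × (1/2)^(44.5/27.9) = 67.9 × (1/2)^1.595 ≈ 22.477 ng/mL.
Ratio ≈ 14.54 / 22.477 ≈ 0.6469.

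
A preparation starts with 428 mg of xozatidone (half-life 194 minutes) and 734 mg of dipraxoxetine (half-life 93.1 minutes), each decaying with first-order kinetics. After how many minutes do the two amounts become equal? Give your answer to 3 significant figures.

Set 428·(1/2)^(t/194) = 734·(1/2)^(t/93.1).
Taking log₂: log₂(428/734) = t·(1/194 − 1/93.1).
log₂(0.58311) = -0.77817; 1/194 − 1/93.1 = -0.0055865.
t = -0.77817 / -0.0055865 ≈ 139.29 minutes.

139 minutes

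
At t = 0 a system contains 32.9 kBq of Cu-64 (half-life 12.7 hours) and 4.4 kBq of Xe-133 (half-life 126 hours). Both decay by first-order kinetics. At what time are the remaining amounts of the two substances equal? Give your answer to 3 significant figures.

Set 32.9·(1/2)^(t/12.7) = 4.4·(1/2)^(t/126).
Taking log₂: log₂(32.9/4.4) = t·(1/12.7 − 1/126).
log₂(7.4773) = 2.9025; 1/12.7 − 1/126 = 0.070804.
t = 2.9025 / 0.070804 ≈ 40.994 hours.

41.0 hours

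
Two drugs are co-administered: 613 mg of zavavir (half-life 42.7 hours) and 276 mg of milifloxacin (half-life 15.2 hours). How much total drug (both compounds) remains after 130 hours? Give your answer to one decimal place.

zavavir: 613 × (1/2)^(130/42.7) = 613 × (1/2)^3.0445 ≈ 74.298 mg.
milifloxacin: 276 × (1/2)^(130/15.2) = 276 × (1/2)^8.5526 ≈ 0.73504 mg.
Total = 74.298 + 0.73504 ≈ 75.033 mg.

75.0 mg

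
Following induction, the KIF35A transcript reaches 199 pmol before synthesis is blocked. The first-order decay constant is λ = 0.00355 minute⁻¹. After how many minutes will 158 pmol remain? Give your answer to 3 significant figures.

t½ = ln 2 / λ = 0.69315 / 0.00355 ≈ 195.25 minutes.
Fraction remaining = 158/199 ≈ 0.79397.
n = log₂(199/158) = ln(1.2595)/ln 2 ≈ 0.33284 half-lives.
t = n × t½ = 0.33284 × 195.25 ≈ 64.989 minutes.

65.0 minutes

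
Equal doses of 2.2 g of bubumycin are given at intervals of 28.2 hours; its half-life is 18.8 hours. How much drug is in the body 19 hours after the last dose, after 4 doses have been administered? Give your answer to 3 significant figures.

1.66 g

The 4 doses were given 103.6, 75.4, 47.2, 19 hours ago.
Total = 2.2·(1/2)^(103.6/18.8) + 2.2·(1/2)^(75.4/18.8) + 2.2·(1/2)^(47.2/18.8) + 2.2·(1/2)^(19/18.8)
      = 0.048256 + 0.13649 + 0.38605 + 1.0919 ≈ 1.6627 g.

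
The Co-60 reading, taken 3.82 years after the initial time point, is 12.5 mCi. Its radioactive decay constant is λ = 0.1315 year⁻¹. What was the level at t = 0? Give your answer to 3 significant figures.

t½ = ln 2 / λ = 0.69315 / 0.1315 ≈ 5.2711 years.
Number of half-lives elapsed: n = 3.82/5.2711 ≈ 0.72471.
A₀ = A × 2^n = 12.5 × 2^0.72471 = 12.5 × 1.6526 ≈ 20.657 mCi.

20.7 mCi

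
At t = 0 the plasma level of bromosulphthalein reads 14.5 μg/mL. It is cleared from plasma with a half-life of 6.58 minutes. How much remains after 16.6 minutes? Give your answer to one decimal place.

Number of half-lives: n = 16.6/6.58 ≈ 2.5228.
Remaining = 14.5 × (1/2)^2.5228 = 14.5 × 0.17401 ≈ 2.5231 μg/mL.

2.5 μg/mL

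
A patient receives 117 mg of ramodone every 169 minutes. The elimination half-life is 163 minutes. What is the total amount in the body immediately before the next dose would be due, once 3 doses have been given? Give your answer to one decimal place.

98.4 mg

The 3 doses were given 507, 338, 169 minutes ago.
Total = 117·(1/2)^(507/163) + 117·(1/2)^(338/163) + 117·(1/2)^(169/163)
      = 13.547 + 27.795 + 57.026 ≈ 98.368 mg.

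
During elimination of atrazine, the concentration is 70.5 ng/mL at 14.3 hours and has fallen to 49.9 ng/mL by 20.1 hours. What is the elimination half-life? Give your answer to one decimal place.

11.6 hours

Over Δt = 20.1 − 14.3 = 5.8 hours, the level fell by a factor of 70.5/49.9 ≈ 1.4128.
n = log₂(1.4128) ≈ 0.49858 half-lives, so t½ = 5.8/0.49858 ≈ 11.633 hours.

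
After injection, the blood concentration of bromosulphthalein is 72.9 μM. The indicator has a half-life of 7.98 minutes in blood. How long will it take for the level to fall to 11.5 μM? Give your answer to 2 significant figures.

Fraction remaining = 11.5/72.9 ≈ 0.15775.
n = log₂(72.9/11.5) = ln(6.3391)/ln 2 ≈ 2.6643 half-lives.
t = n × t½ = 2.6643 × 7.98 ≈ 21.261 minutes.

21 minutes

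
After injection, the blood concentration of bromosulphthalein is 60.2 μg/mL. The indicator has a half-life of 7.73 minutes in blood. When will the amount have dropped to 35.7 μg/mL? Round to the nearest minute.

6 minutes

Fraction remaining = 35.7/60.2 ≈ 0.59302.
n = log₂(60.2/35.7) = ln(1.6863)/ln 2 ≈ 0.75384 half-lives.
t = n × t½ = 0.75384 × 7.73 ≈ 5.8272 minutes.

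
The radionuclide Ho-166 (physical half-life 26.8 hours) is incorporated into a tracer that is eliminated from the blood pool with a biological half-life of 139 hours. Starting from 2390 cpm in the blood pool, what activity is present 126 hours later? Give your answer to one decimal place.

1/t_eff = 1/t_phys + 1/t_biol = 1/26.8 + 1/139 = 0.044508 per hour.
t_eff = 26.8 × 139 / (26.8 + 139) ≈ 22.468 hours.
Remaining = 2390 × (1/2)^(126/22.468) = 2390 × (1/2)^5.608 ≈ 49.004 cpm.

49.0 cpm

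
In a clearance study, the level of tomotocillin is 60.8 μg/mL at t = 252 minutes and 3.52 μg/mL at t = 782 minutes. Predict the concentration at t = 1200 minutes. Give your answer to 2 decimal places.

Over Δt = 782 − 252 = 530 minutes, the level fell by a factor of 60.8/3.52 ≈ 17.273.
n = log₂(17.273) ≈ 4.1104 half-lives, so t½ = 530/4.1104 ≈ 128.94 minutes.
From t = 782 to t = 1200: 3.52 × (1/2)^((1200−782)/128.94) ≈ 0.3721 μg/mL.

0.37 μg/mL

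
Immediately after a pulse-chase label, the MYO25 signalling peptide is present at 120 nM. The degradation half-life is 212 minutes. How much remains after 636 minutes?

15 nM

Elapsed time is 3 half-lives (636/212).
Each half-life halves the amount: 120 × (1/2)^3 = 120/8 = 15 nM.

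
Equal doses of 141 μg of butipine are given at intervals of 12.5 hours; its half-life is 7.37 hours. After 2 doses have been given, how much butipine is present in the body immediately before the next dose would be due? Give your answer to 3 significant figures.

56.9 μg

The 2 doses were given 25, 12.5 hours ago.
Total = 141·(1/2)^(25/7.37) + 141·(1/2)^(12.5/7.37)
      = 13.43 + 43.516 ≈ 56.947 μg.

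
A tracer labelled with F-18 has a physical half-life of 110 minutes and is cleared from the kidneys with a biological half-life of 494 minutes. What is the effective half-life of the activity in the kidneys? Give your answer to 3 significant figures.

1/t_eff = 1/t_phys + 1/t_biol = 1/110 + 1/494 = 0.011115 per minute.
t_eff = 110 × 494 / (110 + 494) ≈ 89.967 minutes.

90.0 minutes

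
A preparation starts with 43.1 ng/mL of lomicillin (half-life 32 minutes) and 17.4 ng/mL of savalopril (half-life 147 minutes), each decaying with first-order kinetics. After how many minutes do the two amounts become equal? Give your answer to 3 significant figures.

53.5 minutes

Set 43.1·(1/2)^(t/32) = 17.4·(1/2)^(t/147).
Taking log₂: log₂(43.1/17.4) = t·(1/32 − 1/147).
log₂(2.477) = 1.3086; 1/32 − 1/147 = 0.024447.
t = 1.3086 / 0.024447 ≈ 53.527 minutes.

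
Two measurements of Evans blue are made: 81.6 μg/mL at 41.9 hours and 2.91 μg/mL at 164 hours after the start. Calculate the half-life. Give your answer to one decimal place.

25.4 hours

Over Δt = 164 − 41.9 = 122.1 hours, the level fell by a factor of 81.6/2.91 ≈ 28.041.
n = log₂(28.041) ≈ 4.8095 half-lives, so t½ = 122.1/4.8095 ≈ 25.387 hours.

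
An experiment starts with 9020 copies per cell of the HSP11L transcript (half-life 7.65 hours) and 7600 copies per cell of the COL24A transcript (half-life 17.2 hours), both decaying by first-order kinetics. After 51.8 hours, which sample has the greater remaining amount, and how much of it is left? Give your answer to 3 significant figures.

COL24A transcript, 942 copies per cell

HSP11L transcript: 9020 × (1/2)^6.7712 ≈ 82.577 copies per cell.
COL24A transcript: 7600 × (1/2)^3.0116 ≈ 942.37 copies per cell.
COL24A transcript has more remaining, at ≈ 942.37 copies per cell.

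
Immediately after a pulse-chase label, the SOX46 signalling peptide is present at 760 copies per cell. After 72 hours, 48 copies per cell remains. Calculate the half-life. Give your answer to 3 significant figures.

A/A₀ = 48/760 ≈ 0.063158.
n = log₂(15.833) ≈ 3.9849 half-lives elapsed in 72 hours.
t½ = 72/3.9849 ≈ 18.068 hours.

18.1 hours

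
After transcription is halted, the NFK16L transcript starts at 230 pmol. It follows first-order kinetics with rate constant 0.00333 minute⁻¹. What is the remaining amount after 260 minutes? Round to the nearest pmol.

t½ = ln 2 / k = 0.69315 / 0.00333 ≈ 208.15 minutes.
Number of half-lives: n = 260/208.15 ≈ 1.2491.
Remaining = 230 × (1/2)^1.2491 = 230 × 0.42071 ≈ 96.764 pmol.

97 pmol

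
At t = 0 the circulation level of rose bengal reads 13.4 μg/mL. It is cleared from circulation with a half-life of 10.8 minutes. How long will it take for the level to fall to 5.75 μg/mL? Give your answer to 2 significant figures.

13 minutes

Fraction remaining = 5.75/13.4 ≈ 0.4291.
n = log₂(13.4/5.75) = ln(2.3304)/ln 2 ≈ 1.2206 half-lives.
t = n × t½ = 1.2206 × 10.8 ≈ 13.182 minutes.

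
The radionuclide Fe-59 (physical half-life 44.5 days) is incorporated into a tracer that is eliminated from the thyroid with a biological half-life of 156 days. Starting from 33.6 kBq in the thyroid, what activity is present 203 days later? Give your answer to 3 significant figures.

1/t_eff = 1/t_phys + 1/t_biol = 1/44.5 + 1/156 = 0.028882 per day.
t_eff = 44.5 × 156 / (44.5 + 156) ≈ 34.623 days.
Remaining = 33.6 × (1/2)^(203/34.623) = 33.6 × (1/2)^5.8631 ≈ 0.57727 kBq.

0.577 kBq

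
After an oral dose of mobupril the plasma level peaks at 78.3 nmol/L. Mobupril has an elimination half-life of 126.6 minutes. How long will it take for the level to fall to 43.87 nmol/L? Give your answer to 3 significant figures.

Fraction remaining = 43.87/78.3 ≈ 0.56028.
n = log₂(78.3/43.87) = ln(1.7848)/ln 2 ≈ 0.83578 half-lives.
t = n × t½ = 0.83578 × 126.6 ≈ 105.81 minutes.

106 minutes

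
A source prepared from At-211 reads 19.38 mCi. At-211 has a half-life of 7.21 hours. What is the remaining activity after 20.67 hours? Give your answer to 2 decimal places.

2.66 mCi

Number of half-lives: n = 20.67/7.21 ≈ 2.8669.
Remaining = 19.38 × (1/2)^2.8669 = 19.38 × 0.13709 ≈ 2.6567 mCi.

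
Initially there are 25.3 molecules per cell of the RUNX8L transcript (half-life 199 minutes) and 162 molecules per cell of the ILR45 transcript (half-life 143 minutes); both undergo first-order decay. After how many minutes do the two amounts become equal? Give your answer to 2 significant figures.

1400 minutes

Set 25.3·(1/2)^(t/199) = 162·(1/2)^(t/143).
Taking log₂: log₂(25.3/162) = t·(1/199 − 1/143).
log₂(0.15617) = -2.6788; 1/199 − 1/143 = -0.0019679.
t = -2.6788 / -0.0019679 ≈ 1361.3 minutes.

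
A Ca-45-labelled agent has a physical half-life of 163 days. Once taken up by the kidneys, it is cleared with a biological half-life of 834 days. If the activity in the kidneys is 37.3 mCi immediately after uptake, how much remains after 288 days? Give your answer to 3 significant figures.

8.63 mCi

1/t_eff = 1/t_phys + 1/t_biol = 1/163 + 1/834 = 0.007334 per day.
t_eff = 163 × 834 / (163 + 834) ≈ 136.35 days.
Remaining = 37.3 × (1/2)^(288/136.35) = 37.3 × (1/2)^2.1122 ≈ 8.6273 mCi.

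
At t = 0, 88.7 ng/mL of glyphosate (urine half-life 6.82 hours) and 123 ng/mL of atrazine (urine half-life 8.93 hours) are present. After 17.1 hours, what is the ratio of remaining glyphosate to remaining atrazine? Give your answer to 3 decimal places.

glyphosate: 88.7 × (1/2)^(17.1/6.82) = 88.7 × (1/2)^2.5073 ≈ 15.601 ng/mL.
atrazine: 123 × (1/2)^(17.1/8.93) = 123 × (1/2)^1.9149 ≈ 32.619 ng/mL.
Ratio ≈ 15.601 / 32.619 ≈ 0.47827.

0.478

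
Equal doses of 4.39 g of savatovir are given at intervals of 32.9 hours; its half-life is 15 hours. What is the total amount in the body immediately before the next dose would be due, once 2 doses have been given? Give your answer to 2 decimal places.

1.17 g

The 2 doses were given 65.8, 32.9 hours ago.
Total = 4.39·(1/2)^(65.8/15) + 4.39·(1/2)^(32.9/15)
      = 0.20987 + 0.95985 ≈ 1.1697 g.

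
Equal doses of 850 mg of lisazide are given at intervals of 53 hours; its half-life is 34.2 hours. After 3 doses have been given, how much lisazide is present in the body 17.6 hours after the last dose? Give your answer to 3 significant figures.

868 mg

The 3 doses were given 123.6, 70.6, 17.6 hours ago.
Total = 850·(1/2)^(123.6/34.2) + 850·(1/2)^(70.6/34.2) + 850·(1/2)^(17.6/34.2)
      = 69.42 + 203.23 + 594.98 ≈ 867.63 mg.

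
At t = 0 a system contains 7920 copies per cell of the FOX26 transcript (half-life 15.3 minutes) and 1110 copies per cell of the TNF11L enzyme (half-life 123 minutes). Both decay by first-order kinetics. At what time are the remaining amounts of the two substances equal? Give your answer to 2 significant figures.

Set 7920·(1/2)^(t/15.3) = 1110·(1/2)^(t/123).
Taking log₂: log₂(7920/1110) = t·(1/15.3 − 1/123).
log₂(7.1351) = 2.8349; 1/15.3 − 1/123 = 0.057229.
t = 2.8349 / 0.057229 ≈ 49.536 minutes.

50 minutes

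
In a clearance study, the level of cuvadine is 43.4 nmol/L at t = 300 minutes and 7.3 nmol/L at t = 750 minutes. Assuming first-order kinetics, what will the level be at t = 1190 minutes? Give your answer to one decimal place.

Over Δt = 750 − 300 = 450 minutes, the level fell by a factor of 43.4/7.3 ≈ 5.9452.
n = log₂(5.9452) ≈ 2.5717 half-lives, so t½ = 450/2.5717 ≈ 174.98 minutes.
From t = 750 to t = 1190: 7.3 × (1/2)^((1190−750)/174.98) ≈ 1.2775 nmol/L.

1.3 nmol/L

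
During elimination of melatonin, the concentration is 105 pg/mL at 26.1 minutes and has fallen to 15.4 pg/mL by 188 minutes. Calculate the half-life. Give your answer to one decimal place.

Over Δt = 188 − 26.1 = 161.9 minutes, the level fell by a factor of 105/15.4 ≈ 6.8182.
n = log₂(6.8182) ≈ 2.7694 half-lives, so t½ = 161.9/2.7694 ≈ 58.461 minutes.

58.5 minutes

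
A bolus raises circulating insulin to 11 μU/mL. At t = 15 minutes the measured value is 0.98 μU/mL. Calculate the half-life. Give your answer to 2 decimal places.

4.30 minutes

A/A₀ = 0.98/11 ≈ 0.089091.
n = log₂(11.224) ≈ 3.4886 half-lives elapsed in 15 minutes.
t½ = 15/3.4886 ≈ 4.2997 minutes.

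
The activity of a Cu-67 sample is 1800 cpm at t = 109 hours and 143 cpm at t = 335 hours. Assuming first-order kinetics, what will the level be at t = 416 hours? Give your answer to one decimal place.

Over Δt = 335 − 109 = 226 hours, the level fell by a factor of 1800/143 ≈ 12.587.
n = log₂(12.587) ≈ 3.6539 half-lives, so t½ = 226/3.6539 ≈ 61.852 hours.
From t = 335 to t = 416: 143 × (1/2)^((416−335)/61.852) ≈ 57.691 cpm.

57.7 cpm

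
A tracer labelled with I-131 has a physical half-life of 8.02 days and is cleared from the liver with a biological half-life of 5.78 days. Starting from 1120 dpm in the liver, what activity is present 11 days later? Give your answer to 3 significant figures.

1/t_eff = 1/t_phys + 1/t_biol = 1/8.02 + 1/5.78 = 0.2977 per day.
t_eff = 8.02 × 5.78 / (8.02 + 5.78) ≈ 3.3591 days.
Remaining = 1120 × (1/2)^(11/3.3591) = 1120 × (1/2)^3.2747 ≈ 115.73 dpm.

116 dpm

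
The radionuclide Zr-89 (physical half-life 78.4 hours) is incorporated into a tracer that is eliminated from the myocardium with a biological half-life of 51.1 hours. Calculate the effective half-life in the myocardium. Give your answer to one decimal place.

1/t_eff = 1/t_phys + 1/t_biol = 1/78.4 + 1/51.1 = 0.032325 per hour.
t_eff = 78.4 × 51.1 / (78.4 + 51.1) ≈ 30.936 hours.

30.9 hours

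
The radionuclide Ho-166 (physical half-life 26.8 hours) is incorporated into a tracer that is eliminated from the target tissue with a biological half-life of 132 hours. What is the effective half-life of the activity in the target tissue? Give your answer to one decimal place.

22.3 hours

1/t_eff = 1/t_phys + 1/t_biol = 1/26.8 + 1/132 = 0.044889 per hour.
t_eff = 26.8 × 132 / (26.8 + 132) ≈ 22.277 hours.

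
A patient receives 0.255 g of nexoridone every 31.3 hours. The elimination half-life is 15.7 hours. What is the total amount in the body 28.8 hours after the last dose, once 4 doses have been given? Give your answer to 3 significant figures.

0.0951 g

The 4 doses were given 122.7, 91.4, 60.1, 28.8 hours ago.
Total = 0.255·(1/2)^(122.7/15.7) + 0.255·(1/2)^(91.4/15.7) + 0.255·(1/2)^(60.1/15.7) + 0.255·(1/2)^(28.8/15.7)
      = 0.0011322 + 0.0045087 + 0.017955 + 0.071504 ≈ 0.0951 g.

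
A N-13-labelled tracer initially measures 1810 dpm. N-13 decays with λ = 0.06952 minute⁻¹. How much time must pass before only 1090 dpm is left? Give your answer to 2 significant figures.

t½ = ln 2 / λ = 0.69315 / 0.06952 ≈ 9.9705 minutes.
Fraction remaining = 1090/1810 ≈ 0.60221.
n = log₂(1810/1090) = ln(1.6606)/ln 2 ≈ 0.73166 half-lives.
t = n × t½ = 0.73166 × 9.9705 ≈ 7.295 minutes.

7.3 minutes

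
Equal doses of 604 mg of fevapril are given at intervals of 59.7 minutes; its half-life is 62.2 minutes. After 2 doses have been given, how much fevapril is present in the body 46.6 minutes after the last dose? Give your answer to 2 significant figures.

The 2 doses were given 106.3, 46.6 minutes ago.
Total = 604·(1/2)^(106.3/62.2) + 604·(1/2)^(46.6/62.2)
      = 184.75 + 359.34 ≈ 544.09 mg.

540 mg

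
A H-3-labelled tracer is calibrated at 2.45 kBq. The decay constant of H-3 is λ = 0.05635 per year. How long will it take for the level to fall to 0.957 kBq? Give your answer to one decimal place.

16.7 years

t½ = ln 2 / λ = 0.69315 / 0.05635 ≈ 12.301 years.
Fraction remaining = 0.957/2.45 ≈ 0.39061.
n = log₂(2.45/0.957) = ln(2.5601)/ln 2 ≈ 1.3562 half-lives.
t = n × t½ = 1.3562 × 12.301 ≈ 16.682 years.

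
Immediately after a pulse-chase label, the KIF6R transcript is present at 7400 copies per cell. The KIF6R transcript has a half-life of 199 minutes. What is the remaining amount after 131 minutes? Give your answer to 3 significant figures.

Number of half-lives: n = 131/199 ≈ 0.65829.
Remaining = 7400 × (1/2)^0.65829 = 7400 × 0.63363 ≈ 4688.8 copies per cell.

4690 copies per cell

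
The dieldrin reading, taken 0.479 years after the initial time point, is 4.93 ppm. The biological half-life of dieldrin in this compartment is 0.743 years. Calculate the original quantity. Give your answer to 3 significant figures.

7.71 ppm

Number of half-lives elapsed: n = 0.479/0.743 ≈ 0.64468.
A₀ = A × 2^n = 4.93 × 2^0.64468 = 4.93 × 1.5634 ≈ 7.7075 ppm.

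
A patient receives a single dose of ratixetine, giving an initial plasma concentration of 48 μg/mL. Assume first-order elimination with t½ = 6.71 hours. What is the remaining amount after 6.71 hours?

24 μg/mL

Elapsed time is 1 half-life (6.71/6.71).
Each half-life halves the amount: 48 × (1/2)^1 = 48/2 = 24 μg/mL.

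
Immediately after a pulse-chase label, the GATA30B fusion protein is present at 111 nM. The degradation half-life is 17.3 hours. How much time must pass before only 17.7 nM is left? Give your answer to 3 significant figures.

Fraction remaining = 17.7/111 ≈ 0.15946.
n = log₂(111/17.7) = ln(6.2712)/ln 2 ≈ 2.6487 half-lives.
t = n × t½ = 2.6487 × 17.3 ≈ 45.823 hours.

45.8 hours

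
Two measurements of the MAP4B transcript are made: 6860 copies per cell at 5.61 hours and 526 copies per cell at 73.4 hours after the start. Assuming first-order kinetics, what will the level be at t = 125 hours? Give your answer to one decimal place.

74.5 copies per cell

Over Δt = 73.4 − 5.61 = 67.79 hours, the level fell by a factor of 6860/526 ≈ 13.042.
n = log₂(13.042) ≈ 3.7051 half-lives, so t½ = 67.79/3.7051 ≈ 18.297 hours.
From t = 73.4 to t = 125: 526 × (1/2)^((125−73.4)/18.297) ≈ 74.476 copies per cell.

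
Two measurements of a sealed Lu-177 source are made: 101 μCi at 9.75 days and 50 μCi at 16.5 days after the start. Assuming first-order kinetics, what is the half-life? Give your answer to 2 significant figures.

6.7 days

Over Δt = 16.5 − 9.75 = 6.75 days, the level fell by a factor of 101/50 ≈ 2.02.
n = log₂(2.02) ≈ 1.0144 half-lives, so t½ = 6.75/1.0144 ≈ 6.6545 days.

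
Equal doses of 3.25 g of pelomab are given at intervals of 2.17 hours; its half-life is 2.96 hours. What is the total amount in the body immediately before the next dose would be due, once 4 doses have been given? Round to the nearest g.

4 g

The 4 doses were given 8.68, 6.51, 4.34, 2.17 hours ago.
Total = 3.25·(1/2)^(8.68/2.96) + 3.25·(1/2)^(6.51/2.96) + 3.25·(1/2)^(4.34/2.96) + 3.25·(1/2)^(2.17/2.96)
      = 0.42573 + 0.70765 + 1.1763 + 1.9552 ≈ 4.2649 g.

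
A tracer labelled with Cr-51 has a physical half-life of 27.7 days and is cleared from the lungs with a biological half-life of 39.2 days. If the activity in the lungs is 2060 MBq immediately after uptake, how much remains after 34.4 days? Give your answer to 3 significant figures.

1/t_eff = 1/t_phys + 1/t_biol = 1/27.7 + 1/39.2 = 0.061611 per day.
t_eff = 27.7 × 39.2 / (27.7 + 39.2) ≈ 16.231 days.
Remaining = 2060 × (1/2)^(34.4/16.231) = 2060 × (1/2)^2.1194 ≈ 474.08 MBq.

474 MBq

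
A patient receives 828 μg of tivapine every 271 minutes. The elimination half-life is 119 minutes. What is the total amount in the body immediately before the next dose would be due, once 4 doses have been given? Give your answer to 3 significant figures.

The 4 doses were given 1084, 813, 542, 271 minutes ago.
Total = 828·(1/2)^(1084/119) + 828·(1/2)^(813/119) + 828·(1/2)^(542/119) + 828·(1/2)^(271/119)
      = 1.4993 + 7.268 + 35.233 + 170.8 ≈ 214.8 μg.

215 μg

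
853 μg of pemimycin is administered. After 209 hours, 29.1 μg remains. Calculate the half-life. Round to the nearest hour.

A/A₀ = 29.1/853 ≈ 0.034115.
n = log₂(29.313) ≈ 4.8735 half-lives elapsed in 209 hours.
t½ = 209/4.8735 ≈ 42.885 hours.

43 hours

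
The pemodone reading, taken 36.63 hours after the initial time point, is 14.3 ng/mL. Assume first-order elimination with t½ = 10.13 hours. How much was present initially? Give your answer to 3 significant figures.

Number of half-lives elapsed: n = 36.63/10.13 ≈ 3.616.
A₀ = A × 2^n = 14.3 × 2^3.616 = 14.3 × 12.261 ≈ 175.33 ng/mL.

175 ng/mL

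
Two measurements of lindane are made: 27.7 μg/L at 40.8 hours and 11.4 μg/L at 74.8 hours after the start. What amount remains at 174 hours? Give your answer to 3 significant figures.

Over Δt = 74.8 − 40.8 = 34 hours, the level fell by a factor of 27.7/11.4 ≈ 2.4298.
n = log₂(2.4298) ≈ 1.2809 half-lives, so t½ = 34/1.2809 ≈ 26.545 hours.
From t = 74.8 to t = 174: 11.4 × (1/2)^((174−74.8)/26.545) ≈ 0.85494 μg/L.

0.855 μg/L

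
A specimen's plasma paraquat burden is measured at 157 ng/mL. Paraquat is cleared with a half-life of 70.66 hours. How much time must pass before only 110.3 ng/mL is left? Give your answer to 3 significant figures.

Fraction remaining = 110.3/157 ≈ 0.70255.
n = log₂(157/110.3) = ln(1.4234)/ln 2 ≈ 0.50933 half-lives.
t = n × t½ = 0.50933 × 70.66 ≈ 35.989 hours.

36.0 hours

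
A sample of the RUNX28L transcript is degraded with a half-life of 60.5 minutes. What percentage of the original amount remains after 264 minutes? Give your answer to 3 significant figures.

n = 264/60.5 ≈ 4.3636 half-lives.
Fraction remaining = (1/2)^4.3636 ≈ 0.048575, i.e. 4.8575%.

4.86%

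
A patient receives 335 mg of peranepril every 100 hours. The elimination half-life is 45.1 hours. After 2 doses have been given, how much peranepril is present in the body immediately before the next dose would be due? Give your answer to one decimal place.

87.5 mg

The 2 doses were given 200, 100 hours ago.
Total = 335·(1/2)^(200/45.1) + 335·(1/2)^(100/45.1)
      = 15.492 + 72.04 ≈ 87.532 mg.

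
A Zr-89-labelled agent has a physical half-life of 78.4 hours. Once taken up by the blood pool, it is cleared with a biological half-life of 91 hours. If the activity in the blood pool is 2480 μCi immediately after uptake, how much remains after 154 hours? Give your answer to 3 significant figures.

1/t_eff = 1/t_phys + 1/t_biol = 1/78.4 + 1/91 = 0.023744 per hour.
t_eff = 78.4 × 91 / (78.4 + 91) ≈ 42.116 hours.
Remaining = 2480 × (1/2)^(154/42.116) = 2480 × (1/2)^3.6566 ≈ 196.66 μCi.

197 μCi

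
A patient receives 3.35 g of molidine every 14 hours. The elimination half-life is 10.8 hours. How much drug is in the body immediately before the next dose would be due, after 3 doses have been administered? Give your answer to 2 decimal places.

The 3 doses were given 42, 28, 14 hours ago.
Total = 3.35·(1/2)^(42/10.8) + 3.35·(1/2)^(28/10.8) + 3.35·(1/2)^(14/10.8)
      = 0.22614 + 0.55539 + 1.364 ≈ 2.1455 g.

2.15 g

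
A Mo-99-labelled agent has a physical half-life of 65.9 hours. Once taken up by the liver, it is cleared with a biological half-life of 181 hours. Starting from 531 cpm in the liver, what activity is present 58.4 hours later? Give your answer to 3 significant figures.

1/t_eff = 1/t_phys + 1/t_biol = 1/65.9 + 1/181 = 0.020699 per hour.
t_eff = 65.9 × 181 / (65.9 + 181) ≈ 48.311 hours.
Remaining = 531 × (1/2)^(58.4/48.311) = 531 × (1/2)^1.2088 ≈ 229.72 cpm.

230 cpm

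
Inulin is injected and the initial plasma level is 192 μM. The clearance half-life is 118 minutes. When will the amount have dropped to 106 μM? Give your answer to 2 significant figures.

Fraction remaining = 106/192 ≈ 0.55208.
n = log₂(192/106) = ln(1.8113)/ln 2 ≈ 0.85704 half-lives.
t = n × t½ = 0.85704 × 118 ≈ 101.13 minutes.

100 minutes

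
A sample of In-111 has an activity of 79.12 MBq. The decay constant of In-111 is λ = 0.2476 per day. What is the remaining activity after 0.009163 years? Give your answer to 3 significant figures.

34.6 MBq

t½ = ln 2 / λ = 0.69315 / 0.2476 ≈ 2.7995 days.
Convert the elapsed time: 0.009163 years = 3.34449 days.
Number of half-lives: n = 3.34449/2.7995 ≈ 1.1947.
Remaining = 79.12 × (1/2)^1.1947 = 79.12 × 0.43688 ≈ 34.566 MBq.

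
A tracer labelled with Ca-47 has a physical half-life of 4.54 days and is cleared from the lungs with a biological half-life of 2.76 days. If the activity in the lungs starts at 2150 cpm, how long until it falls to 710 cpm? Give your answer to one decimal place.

2.7 days

1/t_eff = 1/t_phys + 1/t_biol = 1/4.54 + 1/2.76 = 0.58258 per day.
t_eff = 4.54 × 2.76 / (4.54 + 2.76) ≈ 1.7165 days.
n = log₂(2150/710) ≈ 1.5984; t = 1.5984 × 1.7165 ≈ 2.7437 days.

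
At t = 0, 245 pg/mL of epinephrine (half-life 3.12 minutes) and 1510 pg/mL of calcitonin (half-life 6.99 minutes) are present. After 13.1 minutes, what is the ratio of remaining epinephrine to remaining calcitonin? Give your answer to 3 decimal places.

0.032

epinephrine: 245 × (1/2)^(13.1/3.12) = 245 × (1/2)^4.1987 ≈ 13.342 pg/mL.
calcitonin: 1510 × (1/2)^(13.1/6.99) = 1510 × (1/2)^1.8741 ≈ 411.92 pg/mL.
Ratio ≈ 13.342 / 411.92 ≈ 0.03239.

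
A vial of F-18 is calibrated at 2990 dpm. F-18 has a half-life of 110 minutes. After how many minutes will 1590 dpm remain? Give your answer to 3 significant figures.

Fraction remaining = 1590/2990 ≈ 0.53177.
n = log₂(2990/1590) = ln(1.8805)/ln 2 ≈ 0.91112 half-lives.
t = n × t½ = 0.91112 × 110 ≈ 100.22 minutes.

100 minutes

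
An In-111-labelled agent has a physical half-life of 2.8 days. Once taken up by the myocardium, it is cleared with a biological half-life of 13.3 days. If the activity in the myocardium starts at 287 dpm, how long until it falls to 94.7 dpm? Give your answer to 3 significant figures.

3.70 days

1/t_eff = 1/t_phys + 1/t_biol = 1/2.8 + 1/13.3 = 0.43233 per day.
t_eff = 2.8 × 13.3 / (2.8 + 13.3) ≈ 2.313 days.
n = log₂(287/94.7) ≈ 1.5996; t = 1.5996 × 2.313 ≈ 3.7 days.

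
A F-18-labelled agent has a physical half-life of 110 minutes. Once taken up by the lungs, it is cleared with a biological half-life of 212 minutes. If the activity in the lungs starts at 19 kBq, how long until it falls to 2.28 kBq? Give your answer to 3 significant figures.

1/t_eff = 1/t_phys + 1/t_biol = 1/110 + 1/212 = 0.013808 per minute.
t_eff = 110 × 212 / (110 + 212) ≈ 72.422 minutes.
n = log₂(19/2.28) ≈ 3.0589; t = 3.0589 × 72.422 ≈ 221.53 minutes.

222 minutes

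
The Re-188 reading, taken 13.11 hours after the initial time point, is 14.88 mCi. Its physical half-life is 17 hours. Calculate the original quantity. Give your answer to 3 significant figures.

Number of half-lives elapsed: n = 13.11/17 ≈ 0.77118.
A₀ = A × 2^n = 14.88 × 2^0.77118 = 14.88 × 1.7067 ≈ 25.395 mCi.

25.4 mCi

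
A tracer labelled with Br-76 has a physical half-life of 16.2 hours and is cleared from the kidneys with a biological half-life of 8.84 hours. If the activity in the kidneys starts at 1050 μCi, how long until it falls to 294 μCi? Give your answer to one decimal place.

10.5 hours

1/t_eff = 1/t_phys + 1/t_biol = 1/16.2 + 1/8.84 = 0.17485 per hour.
t_eff = 16.2 × 8.84 / (16.2 + 8.84) ≈ 5.7192 hours.
n = log₂(1050/294) ≈ 1.8365; t = 1.8365 × 5.7192 ≈ 10.503 hours.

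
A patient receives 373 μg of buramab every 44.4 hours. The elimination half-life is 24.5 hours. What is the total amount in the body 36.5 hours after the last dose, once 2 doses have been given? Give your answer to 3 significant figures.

The 2 doses were given 80.9, 36.5 hours ago.
Total = 373·(1/2)^(80.9/24.5) + 373·(1/2)^(36.5/24.5)
      = 37.818 + 132.81 ≈ 170.63 μg.

171 μg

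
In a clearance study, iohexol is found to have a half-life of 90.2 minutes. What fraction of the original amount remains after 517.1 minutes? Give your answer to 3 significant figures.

0.0188

n = 517.1/90.2 ≈ 5.7328 half-lives.
Fraction remaining = (1/2)^5.7328 ≈ 0.018804.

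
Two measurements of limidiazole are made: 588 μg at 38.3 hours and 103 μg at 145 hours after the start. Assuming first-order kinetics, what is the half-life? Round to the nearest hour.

42 hours

Over Δt = 145 − 38.3 = 106.7 hours, the level fell by a factor of 588/103 ≈ 5.7087.
n = log₂(5.7087) ≈ 2.5132 half-lives, so t½ = 106.7/2.5132 ≈ 42.456 hours.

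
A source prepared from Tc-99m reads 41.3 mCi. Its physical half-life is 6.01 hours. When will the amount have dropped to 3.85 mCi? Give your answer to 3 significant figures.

20.6 hours

Fraction remaining = 3.85/41.3 ≈ 0.09322.
n = log₂(41.3/3.85) = ln(10.727)/ln 2 ≈ 3.4232 half-lives.
t = n × t½ = 3.4232 × 6.01 ≈ 20.574 hours.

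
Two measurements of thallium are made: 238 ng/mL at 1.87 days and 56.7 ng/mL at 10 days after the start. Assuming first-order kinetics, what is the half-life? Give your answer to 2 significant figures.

Over Δt = 10 − 1.87 = 8.13 days, the level fell by a factor of 238/56.7 ≈ 4.1975.
n = log₂(4.1975) ≈ 2.0695 half-lives, so t½ = 8.13/2.0695 ≈ 3.9284 days.

3.9 days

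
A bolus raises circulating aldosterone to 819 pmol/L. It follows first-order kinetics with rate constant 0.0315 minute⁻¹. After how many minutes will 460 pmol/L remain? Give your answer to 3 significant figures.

t½ = ln 2 / λ = 0.69315 / 0.0315 ≈ 22.005 minutes.
Fraction remaining = 460/819 ≈ 0.56166.
n = log₂(819/460) = ln(1.7804)/ln 2 ≈ 0.83223 half-lives.
t = n × t½ = 0.83223 × 22.005 ≈ 18.313 minutes.

18.3 minutes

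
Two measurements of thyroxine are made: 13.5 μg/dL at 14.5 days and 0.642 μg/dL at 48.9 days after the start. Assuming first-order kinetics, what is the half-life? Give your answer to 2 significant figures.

7.8 days

Over Δt = 48.9 − 14.5 = 34.4 days, the level fell by a factor of 13.5/0.642 ≈ 21.028.
n = log₂(21.028) ≈ 4.3942 half-lives, so t½ = 34.4/4.3942 ≈ 7.8284 days.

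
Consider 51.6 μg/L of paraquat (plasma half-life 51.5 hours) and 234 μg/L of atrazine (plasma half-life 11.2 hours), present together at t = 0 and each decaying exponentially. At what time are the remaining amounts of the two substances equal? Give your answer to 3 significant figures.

31.2 hours

Set 51.6·(1/2)^(t/51.5) = 234·(1/2)^(t/11.2).
Taking log₂: log₂(51.6/234) = t·(1/51.5 − 1/11.2).
log₂(0.22051) = -2.1811; 1/51.5 − 1/11.2 = -0.069868.
t = -2.1811 / -0.069868 ≈ 31.217 hours.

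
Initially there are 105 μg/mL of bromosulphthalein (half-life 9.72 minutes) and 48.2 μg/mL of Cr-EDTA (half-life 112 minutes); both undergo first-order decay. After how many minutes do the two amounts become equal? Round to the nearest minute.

Set 105·(1/2)^(t/9.72) = 48.2·(1/2)^(t/112).
Taking log₂: log₂(105/48.2) = t·(1/9.72 − 1/112).
log₂(2.1784) = 1.1233; 1/9.72 − 1/112 = 0.093952.
t = 1.1233 / 0.093952 ≈ 11.956 minutes.

12 minutes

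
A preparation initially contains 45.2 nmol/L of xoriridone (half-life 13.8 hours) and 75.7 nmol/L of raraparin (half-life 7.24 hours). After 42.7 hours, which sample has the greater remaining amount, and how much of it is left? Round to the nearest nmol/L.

xoriridone: 45.2 × (1/2)^3.0942 ≈ 5.2929 nmol/L.
raraparin: 75.7 × (1/2)^5.8978 ≈ 1.2697 nmol/L.
Xoriridone has more remaining, at ≈ 5.2929 nmol/L.

xoriridone, 5 nmol/L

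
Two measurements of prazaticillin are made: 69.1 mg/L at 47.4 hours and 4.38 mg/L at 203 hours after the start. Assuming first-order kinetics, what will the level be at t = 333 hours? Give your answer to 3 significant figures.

0.437 mg/L

Over Δt = 203 − 47.4 = 155.6 hours, the level fell by a factor of 69.1/4.38 ≈ 15.776.
n = log₂(15.776) ≈ 3.9797 half-lives, so t½ = 155.6/3.9797 ≈ 39.099 hours.
From t = 203 to t = 333: 4.38 × (1/2)^((333−203)/39.099) ≈ 0.43709 mg/L.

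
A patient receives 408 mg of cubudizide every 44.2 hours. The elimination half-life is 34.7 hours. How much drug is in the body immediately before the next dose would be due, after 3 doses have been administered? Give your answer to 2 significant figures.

The 3 doses were given 132.6, 88.4, 44.2 hours ago.
Total = 408·(1/2)^(132.6/34.7) + 408·(1/2)^(88.4/34.7) + 408·(1/2)^(44.2/34.7)
      = 28.862 + 69.786 + 168.74 ≈ 267.39 mg.

270 mg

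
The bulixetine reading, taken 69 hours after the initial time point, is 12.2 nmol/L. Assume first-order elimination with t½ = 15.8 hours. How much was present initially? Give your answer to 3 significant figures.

252 nmol/L

Number of half-lives elapsed: n = 69/15.8 ≈ 4.3671.
A₀ = A × 2^n = 12.2 × 2^4.3671 = 12.2 × 20.636 ≈ 251.76 nmol/L.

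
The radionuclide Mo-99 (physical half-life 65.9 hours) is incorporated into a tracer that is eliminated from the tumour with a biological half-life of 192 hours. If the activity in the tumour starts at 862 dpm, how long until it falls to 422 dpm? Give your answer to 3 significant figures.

50.6 hours

1/t_eff = 1/t_phys + 1/t_biol = 1/65.9 + 1/192 = 0.020383 per hour.
t_eff = 65.9 × 192 / (65.9 + 192) ≈ 49.061 hours.
n = log₂(862/422) ≈ 1.0304; t = 1.0304 × 49.061 ≈ 50.555 hours.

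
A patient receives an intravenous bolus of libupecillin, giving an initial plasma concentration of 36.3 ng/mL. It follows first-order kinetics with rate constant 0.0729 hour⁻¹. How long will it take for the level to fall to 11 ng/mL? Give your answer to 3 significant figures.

t½ = ln 2 / λ = 0.69315 / 0.0729 ≈ 9.5082 hours.
Fraction remaining = 11/36.3 ≈ 0.30303.
n = log₂(36.3/11) = ln(3.3)/ln 2 ≈ 1.7225 half-lives.
t = n × t½ = 1.7225 × 9.5082 ≈ 16.378 hours.

16.4 hours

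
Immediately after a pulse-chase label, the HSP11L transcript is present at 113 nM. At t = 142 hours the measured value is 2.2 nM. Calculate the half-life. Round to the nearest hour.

25 hours

A/A₀ = 2.2/113 ≈ 0.019469.
n = log₂(51.364) ≈ 5.6827 half-lives elapsed in 142 hours.
t½ = 142/5.6827 ≈ 24.988 hours.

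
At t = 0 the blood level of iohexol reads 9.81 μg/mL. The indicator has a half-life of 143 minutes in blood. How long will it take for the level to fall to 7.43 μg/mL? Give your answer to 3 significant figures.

Fraction remaining = 7.43/9.81 ≈ 0.75739.
n = log₂(9.81/7.43) = ln(1.3203)/ln 2 ≈ 0.40089 half-lives.
t = n × t½ = 0.40089 × 143 ≈ 57.327 minutes.

57.3 minutes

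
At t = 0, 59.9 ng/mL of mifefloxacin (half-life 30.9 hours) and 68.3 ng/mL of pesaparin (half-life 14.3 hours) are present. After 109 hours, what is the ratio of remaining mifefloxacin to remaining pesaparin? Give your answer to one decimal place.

mifefloxacin: 59.9 × (1/2)^(109/30.9) = 59.9 × (1/2)^3.5275 ≈ 5.1945 ng/mL.
pesaparin: 68.3 × (1/2)^(109/14.3) = 68.3 × (1/2)^7.6224 ≈ 0.34662 ng/mL.
Ratio ≈ 5.1945 / 0.34662 ≈ 14.986.

15.0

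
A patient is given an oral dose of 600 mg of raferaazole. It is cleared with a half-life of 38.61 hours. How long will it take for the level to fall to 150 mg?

77.22 hours

150/600 = 1/4, so 2 half-lives have elapsed.
t = 2 × 38.61 = 77.22 hours.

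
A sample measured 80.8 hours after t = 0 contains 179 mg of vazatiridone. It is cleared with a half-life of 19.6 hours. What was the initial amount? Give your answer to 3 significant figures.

Number of half-lives elapsed: n = 80.8/19.6 ≈ 4.1224.
A₀ = A × 2^n = 179 × 2^4.1224 = 179 × 17.417 ≈ 3117.7 mg.

3120 mg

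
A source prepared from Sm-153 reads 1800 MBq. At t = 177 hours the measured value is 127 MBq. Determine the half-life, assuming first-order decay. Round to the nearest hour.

46 hours

A/A₀ = 127/1800 ≈ 0.070556.
n = log₂(14.173) ≈ 3.8251 half-lives elapsed in 177 hours.
t½ = 177/3.8251 ≈ 46.273 hours.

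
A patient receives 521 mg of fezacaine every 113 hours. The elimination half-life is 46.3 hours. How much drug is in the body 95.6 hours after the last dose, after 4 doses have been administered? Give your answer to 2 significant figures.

150 mg

The 4 doses were given 434.6, 321.6, 208.6, 95.6 hours ago.
Total = 521·(1/2)^(434.6/46.3) + 521·(1/2)^(321.6/46.3) + 521·(1/2)^(208.6/46.3) + 521·(1/2)^(95.6/46.3)
      = 0.77837 + 4.2255 + 22.939 + 124.53 ≈ 152.47 mg.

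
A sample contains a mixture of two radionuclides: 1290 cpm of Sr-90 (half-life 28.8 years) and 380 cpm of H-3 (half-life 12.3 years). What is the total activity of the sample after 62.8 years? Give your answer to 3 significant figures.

Sr-90: 1290 × (1/2)^(62.8/28.8) = 1290 × (1/2)^2.1806 ≈ 284.56 cpm.
H-3: 380 × (1/2)^(62.8/12.3) = 380 × (1/2)^5.1057 ≈ 11.036 cpm.
Total = 284.56 + 11.036 ≈ 295.6 cpm.

296 cpm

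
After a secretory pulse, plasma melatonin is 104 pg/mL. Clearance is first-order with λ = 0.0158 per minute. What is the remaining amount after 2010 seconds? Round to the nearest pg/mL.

61 pg/mL

t½ = ln 2 / λ = 0.69315 / 0.0158 ≈ 43.87 minutes.
Convert the elapsed time: 2010 seconds = 33.5 minutes.
Number of half-lives: n = 33.5/43.87 ≈ 0.76362.
Remaining = 104 × (1/2)^0.76362 = 104 × 0.58902 ≈ 61.258 pg/mL.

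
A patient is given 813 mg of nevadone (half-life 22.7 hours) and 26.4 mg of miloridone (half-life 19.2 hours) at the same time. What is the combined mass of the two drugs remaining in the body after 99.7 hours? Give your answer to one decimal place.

nevadone: 813 × (1/2)^(99.7/22.7) = 813 × (1/2)^4.3921 ≈ 38.721 mg.
miloridone: 26.4 × (1/2)^(99.7/19.2) = 26.4 × (1/2)^5.1927 ≈ 0.72184 mg.
Total = 38.721 + 0.72184 ≈ 39.443 mg.

39.4 mg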